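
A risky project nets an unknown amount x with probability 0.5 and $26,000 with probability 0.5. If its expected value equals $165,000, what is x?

x = $304,000

0.5·x + 0.5·26000 = 165000
0.5·x = 165000 − 13000 = 152000
x = 152000 / 0.5 = 304000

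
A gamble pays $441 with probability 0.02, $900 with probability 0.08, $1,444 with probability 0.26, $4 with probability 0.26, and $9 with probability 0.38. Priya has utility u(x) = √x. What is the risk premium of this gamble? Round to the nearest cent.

E[u] = 0.02·√441 + 0.08·√900 + 0.26·√1444 + 0.26·√4 + 0.38·√9 = 0.02·21 + 0.08·30 + 0.26·38 + 0.26·2 + 0.38·3 = 14.36
CE = (14.36)² = 206.2096
Risk premium = EV − CE = 460.72 − 206.2096 = 254.5104

$254.51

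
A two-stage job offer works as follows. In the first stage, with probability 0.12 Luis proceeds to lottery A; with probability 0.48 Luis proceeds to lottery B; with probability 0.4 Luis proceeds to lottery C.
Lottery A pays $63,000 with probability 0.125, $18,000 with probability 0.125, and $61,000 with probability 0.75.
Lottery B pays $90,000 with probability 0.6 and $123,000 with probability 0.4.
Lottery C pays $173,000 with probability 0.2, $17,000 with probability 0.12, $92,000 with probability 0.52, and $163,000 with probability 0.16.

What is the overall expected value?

EV(A) = 0.125 × 63000 + 0.125 × 18000 + 0.75 × 61000 = 7875 + 2250 + 45750 = 55875
EV(B) = 0.6 × 90000 + 0.4 × 123000 = 54000 + 49200 = 103200
EV(C) = 0.2 × 173000 + 0.12 × 17000 + 0.52 × 92000 + 0.16 × 163000 = 34600 + 2040 + 47840 + 26080 = 110560
Overall = 0.12 × 55875 + 0.48 × 103200 + 0.4 × 110560 = 6705 + 49536 + 44224 = 100465

$100,465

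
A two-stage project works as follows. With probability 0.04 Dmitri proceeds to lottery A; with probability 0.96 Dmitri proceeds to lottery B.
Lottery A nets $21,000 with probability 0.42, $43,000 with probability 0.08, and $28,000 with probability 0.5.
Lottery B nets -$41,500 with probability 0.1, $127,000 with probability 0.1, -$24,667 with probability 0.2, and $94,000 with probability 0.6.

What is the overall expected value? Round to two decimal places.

$58,666.34

EV(A) = 0.42 × 21000 + 0.08 × 43000 + 0.5 × 28000 = 8820 + 3440 + 14000 = 26260
EV(B) = 0.1 × (-41500) + 0.1 × 127000 + 0.2 × (-24667) + 0.6 × 94000 = -4150 + 12700 − 4933.4 + 56400 = 60016.6
Overall = 0.04 × 26260 + 0.96 × 60016.6 = 1050.4 + 57615.936 = 58666.336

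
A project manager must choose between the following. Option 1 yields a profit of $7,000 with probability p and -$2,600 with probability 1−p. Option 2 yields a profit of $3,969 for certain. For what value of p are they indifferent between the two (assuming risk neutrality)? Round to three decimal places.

p = 0.684

p·7000 + (1−p)·(-2600) = 3969
9600p − 2600 = 3969
p = (3969 + 2600) / 9600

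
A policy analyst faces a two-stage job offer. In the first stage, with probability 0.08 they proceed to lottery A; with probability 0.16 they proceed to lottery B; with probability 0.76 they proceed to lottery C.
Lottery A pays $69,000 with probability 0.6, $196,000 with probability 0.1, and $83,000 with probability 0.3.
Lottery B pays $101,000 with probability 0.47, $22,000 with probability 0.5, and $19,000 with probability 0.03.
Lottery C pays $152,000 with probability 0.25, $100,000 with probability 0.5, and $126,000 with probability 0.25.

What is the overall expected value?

$107,138.40

EV(A) = 0.6 × 69000 + 0.1 × 196000 + 0.3 × 83000 = 41400 + 19600 + 24900 = 85900
EV(B) = 0.47 × 101000 + 0.5 × 22000 + 0.03 × 19000 = 47470 + 11000 + 570 = 59040
EV(C) = 0.25 × 152000 + 0.5 × 100000 + 0.25 × 126000 = 38000 + 50000 + 31500 = 119500
Overall = 0.08 × 85900 + 0.16 × 59040 + 0.76 × 119500 = 6872 + 9446.4 + 90820 = 107138.4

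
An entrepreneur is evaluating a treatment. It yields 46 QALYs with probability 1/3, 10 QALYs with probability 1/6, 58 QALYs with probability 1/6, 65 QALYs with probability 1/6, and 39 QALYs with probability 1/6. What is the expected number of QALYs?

EV = 1/3 × 46 + 1/6 × 10 + 1/6 × 58 + 1/6 × 65 + 1/6 × 39 = 15.3333 + 1.6667 + 9.6667 + 10.8333 + 6.5 = 44

44 QALYs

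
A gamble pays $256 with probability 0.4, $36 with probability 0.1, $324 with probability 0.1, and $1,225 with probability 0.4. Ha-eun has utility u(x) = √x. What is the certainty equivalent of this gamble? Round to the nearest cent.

$519.84

E[u] = 0.4·√256 + 0.1·√36 + 0.1·√324 + 0.4·√1225 = 0.4·16 + 0.1·6 + 0.1·18 + 0.4·35 = 22.8
CE = (22.8)² = 519.84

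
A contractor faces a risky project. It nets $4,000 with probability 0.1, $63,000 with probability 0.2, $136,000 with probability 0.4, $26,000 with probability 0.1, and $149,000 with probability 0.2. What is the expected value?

EV = 0.1 × 4000 + 0.2 × 63000 + 0.4 × 136000 + 0.1 × 26000 + 0.2 × 149000 = 400 + 12600 + 54400 + 2600 + 29800 = 99800

$99,800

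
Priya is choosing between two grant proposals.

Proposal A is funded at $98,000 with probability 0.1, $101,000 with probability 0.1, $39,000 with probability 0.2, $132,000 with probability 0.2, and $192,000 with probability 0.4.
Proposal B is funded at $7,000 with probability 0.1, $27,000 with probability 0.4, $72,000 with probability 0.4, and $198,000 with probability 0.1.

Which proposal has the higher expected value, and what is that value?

Proposal A ($130,900)

Proposal A = 0.1 × 98000 + 0.1 × 101000 + 0.2 × 39000 + 0.2 × 132000 + 0.4 × 192000 = 9800 + 10100 + 7800 + 26400 + 76800 = 130900
Proposal B = 0.1 × 7000 + 0.4 × 27000 + 0.4 × 72000 + 0.1 × 198000 = 700 + 10800 + 28800 + 19800 = 60100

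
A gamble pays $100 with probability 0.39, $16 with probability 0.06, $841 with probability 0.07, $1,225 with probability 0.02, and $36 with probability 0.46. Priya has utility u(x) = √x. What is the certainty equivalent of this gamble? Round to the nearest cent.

E[u] = 0.39·√100 + 0.06·√16 + 0.07·√841 + 0.02·√1225 + 0.46·√36 = 0.39·10 + 0.06·4 + 0.07·29 + 0.02·35 + 0.46·6 = 9.63
CE = (9.63)² = 92.7369

$92.74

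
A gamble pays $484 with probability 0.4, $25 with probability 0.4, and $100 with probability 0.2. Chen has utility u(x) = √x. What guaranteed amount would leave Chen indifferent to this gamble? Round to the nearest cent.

E[u] = 0.4·√484 + 0.4·√25 + 0.2·√100 = 0.4·22 + 0.4·5 + 0.2·10 = 12.8
CE = (12.8)² = 163.84

$163.84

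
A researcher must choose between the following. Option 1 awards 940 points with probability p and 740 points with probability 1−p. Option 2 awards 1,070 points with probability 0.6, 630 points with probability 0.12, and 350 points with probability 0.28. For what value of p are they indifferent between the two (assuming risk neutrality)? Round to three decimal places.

EV(Option 2) = 0.6 × 1070 + 0.12 × 630 + 0.28 × 350 = 642 + 75.6 + 98 = 815.6
p·940 + (1−p)·740 = 815.6
200p + 740 = 815.6
p = (815.6 − 740) / 200

p = 0.378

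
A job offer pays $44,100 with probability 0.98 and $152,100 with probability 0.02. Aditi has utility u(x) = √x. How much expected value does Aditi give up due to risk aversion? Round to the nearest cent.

E[u] = 0.98·√44100 + 0.02·√152100 = 0.98·210 + 0.02·390 = 213.6
CE = (213.6)² = 45624.96
Risk premium = EV − CE = 46260 − 45624.96 = 635.04

$635.04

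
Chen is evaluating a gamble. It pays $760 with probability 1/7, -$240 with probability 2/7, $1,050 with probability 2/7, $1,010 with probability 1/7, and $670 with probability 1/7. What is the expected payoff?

EV = 1/7 × 760 + 2/7 × (-240) + 2/7 × 1050 + 1/7 × 1010 + 1/7 × 670 = 108.5714 − 68.5714 + 300 + 144.2857 + 95.7143 = 580

$580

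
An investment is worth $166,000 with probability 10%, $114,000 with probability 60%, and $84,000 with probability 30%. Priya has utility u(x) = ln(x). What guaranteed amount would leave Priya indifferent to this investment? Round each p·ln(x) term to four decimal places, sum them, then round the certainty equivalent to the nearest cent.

$108,012.26

E[u] = 0.1·ln(166000) + 0.6·ln(114000) + 0.3·ln(84000) = 1.2020 + 6.9864 + 3.4016 = 11.5900
CE = e^11.5900 ≈ 108012.26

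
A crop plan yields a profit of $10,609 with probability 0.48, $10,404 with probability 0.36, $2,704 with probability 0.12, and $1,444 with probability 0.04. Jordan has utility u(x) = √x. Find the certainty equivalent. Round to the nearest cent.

$8,820.97

E[u] = 0.48·√10609 + 0.36·√10404 + 0.12·√2704 + 0.04·√1444 = 0.48·103 + 0.36·102 + 0.12·52 + 0.04·38 = 93.92
CE = (93.92)² = 8820.9664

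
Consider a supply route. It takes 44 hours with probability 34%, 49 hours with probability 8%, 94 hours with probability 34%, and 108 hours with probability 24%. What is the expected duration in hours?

EV = 0.34 × 44 + 0.08 × 49 + 0.34 × 94 + 0.24 × 108 = 14.96 + 3.92 + 31.96 + 25.92 = 76.76

76.76 hours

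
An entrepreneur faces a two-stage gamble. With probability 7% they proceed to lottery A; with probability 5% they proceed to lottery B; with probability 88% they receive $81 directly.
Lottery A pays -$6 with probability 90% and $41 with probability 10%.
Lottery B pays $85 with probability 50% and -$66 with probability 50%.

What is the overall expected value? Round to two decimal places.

EV(A) = 0.9 × (-6) + 0.1 × 41 = -5.4 + 4.1 = -1.3
EV(B) = 0.5 × 85 + 0.5 × (-66) = 42.5 − 33 = 9.5
Branch C: 81 (certain)
Overall = 0.07 × (-1.3) + 0.05 × 9.5 + 0.88 × 81 = -0.091 + 0.475 + 71.28 = 71.664

$71.66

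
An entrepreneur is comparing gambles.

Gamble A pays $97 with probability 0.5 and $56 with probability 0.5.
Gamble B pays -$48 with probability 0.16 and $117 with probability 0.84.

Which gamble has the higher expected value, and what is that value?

Gamble B ($90.60)

Gamble A = 0.5 × 97 + 0.5 × 56 = 48.5 + 28 = 76.5
Gamble B = 0.16 × (-48) + 0.84 × 117 = -7.68 + 98.28 = 90.6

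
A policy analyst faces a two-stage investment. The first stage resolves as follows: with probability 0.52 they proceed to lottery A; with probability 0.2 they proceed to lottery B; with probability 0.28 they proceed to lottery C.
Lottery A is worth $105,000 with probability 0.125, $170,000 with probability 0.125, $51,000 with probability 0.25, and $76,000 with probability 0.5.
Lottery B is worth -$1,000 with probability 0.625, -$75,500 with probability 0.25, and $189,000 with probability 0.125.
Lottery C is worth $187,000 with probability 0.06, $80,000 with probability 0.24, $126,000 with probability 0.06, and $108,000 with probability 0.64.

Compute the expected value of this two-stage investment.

EV(A) = 0.125 × 105000 + 0.125 × 170000 + 0.25 × 51000 + 0.5 × 76000 = 13125 + 21250 + 12750 + 38000 = 85125
EV(B) = 0.625 × (-1000) + 0.25 × (-75500) + 0.125 × 189000 = -625 − 18875 + 23625 = 4125
EV(C) = 0.06 × 187000 + 0.24 × 80000 + 0.06 × 126000 + 0.64 × 108000 = 11220 + 19200 + 7560 + 69120 = 107100
Overall = 0.52 × 85125 + 0.2 × 4125 + 0.28 × 107100 = 44265 + 825 + 29988 = 75078

$75,078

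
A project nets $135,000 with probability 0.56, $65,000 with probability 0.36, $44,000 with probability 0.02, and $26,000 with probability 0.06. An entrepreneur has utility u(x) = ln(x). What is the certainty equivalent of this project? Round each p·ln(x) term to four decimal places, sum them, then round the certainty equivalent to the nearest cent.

E[u] = 0.56·ln(135000) + 0.36·ln(65000) + 0.02·ln(44000) + 0.06·ln(26000) = 6.6153 + 3.9896 + 0.2138 + 0.6100 = 11.4287
CE = e^11.4287 ≈ 91922.40

$91,922.40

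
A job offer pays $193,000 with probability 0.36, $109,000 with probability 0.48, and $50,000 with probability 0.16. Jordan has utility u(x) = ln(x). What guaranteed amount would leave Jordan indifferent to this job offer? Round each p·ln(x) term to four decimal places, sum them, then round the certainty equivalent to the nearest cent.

E[u] = 0.36·ln(193000) + 0.48·ln(109000) + 0.16·ln(50000) = 4.3814 + 5.5676 + 1.7312 = 11.6802
CE = e^11.6802 ≈ 118207.87

$118,207.87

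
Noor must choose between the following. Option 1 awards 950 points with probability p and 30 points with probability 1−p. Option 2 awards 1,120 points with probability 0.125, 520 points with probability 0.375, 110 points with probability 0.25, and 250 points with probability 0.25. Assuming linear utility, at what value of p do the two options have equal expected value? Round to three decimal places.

EV(Option 2) = 0.125 × 1120 + 0.375 × 520 + 0.25 × 110 + 0.25 × 250 = 140 + 195 + 27.5 + 62.5 = 425
p·950 + (1−p)·30 = 425
920p + 30 = 425
p = (425 − 30) / 920

p = 0.429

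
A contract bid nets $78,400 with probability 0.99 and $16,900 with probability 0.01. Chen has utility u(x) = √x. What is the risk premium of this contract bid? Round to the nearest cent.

E[u] = 0.99·√78400 + 0.01·√16900 = 0.99·280 + 0.01·130 = 278.5
CE = (278.5)² = 77562.25
Risk premium = EV − CE = 77785 − 77562.25 = 222.75

$222.75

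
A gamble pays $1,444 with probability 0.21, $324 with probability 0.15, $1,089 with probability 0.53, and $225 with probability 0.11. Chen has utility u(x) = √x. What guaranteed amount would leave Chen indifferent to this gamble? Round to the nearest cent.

$889.23

E[u] = 0.21·√1444 + 0.15·√324 + 0.53·√1089 + 0.11·√225 = 0.21·38 + 0.15·18 + 0.53·33 + 0.11·15 = 29.82
CE = (29.82)² = 889.2324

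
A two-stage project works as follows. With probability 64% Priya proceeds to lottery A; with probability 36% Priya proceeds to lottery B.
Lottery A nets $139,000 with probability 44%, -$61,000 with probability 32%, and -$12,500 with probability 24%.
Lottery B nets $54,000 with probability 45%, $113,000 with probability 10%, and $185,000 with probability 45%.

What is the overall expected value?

$67,515.60

EV(A) = 0.44 × 139000 + 0.32 × (-61000) + 0.24 × (-12500) = 61160 − 19520 − 3000 = 38640
EV(B) = 0.45 × 54000 + 0.1 × 113000 + 0.45 × 185000 = 24300 + 11300 + 83250 = 118850
Overall = 0.64 × 38640 + 0.36 × 118850 = 24729.6 + 42786 = 67515.6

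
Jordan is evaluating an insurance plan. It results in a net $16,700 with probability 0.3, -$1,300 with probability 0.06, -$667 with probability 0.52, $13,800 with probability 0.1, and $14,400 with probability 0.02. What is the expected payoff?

$6,253.16

EV = 0.3 × 16700 + 0.06 × (-1300) + 0.52 × (-667) + 0.1 × 13800 + 0.02 × 14400 = 5010 − 78 − 346.84 + 1380 + 288 = 6253.16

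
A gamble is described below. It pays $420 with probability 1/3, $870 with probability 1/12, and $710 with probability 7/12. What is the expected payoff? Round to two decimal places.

$626.67

EV = 1/3 × 420 + 1/12 × 870 + 7/12 × 710 = 140 + 72.5 + 414.1667 = 626.6667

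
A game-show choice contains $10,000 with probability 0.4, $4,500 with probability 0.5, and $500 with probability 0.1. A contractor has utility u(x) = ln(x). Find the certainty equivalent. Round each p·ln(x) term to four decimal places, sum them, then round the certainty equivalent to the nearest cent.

E[u] = 0.4·ln(10000) + 0.5·ln(4500) + 0.1·ln(500) = 3.6841 + 4.2059 + 0.6215 = 8.5115
CE = e^8.5115 ≈ 4971.61

$4,971.61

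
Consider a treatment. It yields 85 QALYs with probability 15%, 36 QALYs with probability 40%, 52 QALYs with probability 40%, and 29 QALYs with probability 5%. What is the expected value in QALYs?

49.4 QALYs

EV = 0.15 × 85 + 0.4 × 36 + 0.4 × 52 + 0.05 × 29 = 12.75 + 14.4 + 20.8 + 1.45 = 49.4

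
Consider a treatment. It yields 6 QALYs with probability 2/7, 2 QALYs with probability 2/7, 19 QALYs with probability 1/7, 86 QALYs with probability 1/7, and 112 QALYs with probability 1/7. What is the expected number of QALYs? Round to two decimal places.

EV = 2/7 × 6 + 2/7 × 2 + 1/7 × 19 + 1/7 × 86 + 1/7 × 112 = 1.7143 + 0.5714 + 2.7143 + 12.2857 + 16 = 33.2857

33.29 QALYs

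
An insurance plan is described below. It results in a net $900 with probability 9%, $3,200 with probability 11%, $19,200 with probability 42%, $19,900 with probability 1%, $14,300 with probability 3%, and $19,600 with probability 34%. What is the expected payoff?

EV = 0.09 × 900 + 0.11 × 3200 + 0.42 × 19200 + 0.01 × 19900 + 0.03 × 14300 + 0.34 × 19600 = 81 + 352 + 8064 + 199 + 429 + 6664 = 15789

$15,789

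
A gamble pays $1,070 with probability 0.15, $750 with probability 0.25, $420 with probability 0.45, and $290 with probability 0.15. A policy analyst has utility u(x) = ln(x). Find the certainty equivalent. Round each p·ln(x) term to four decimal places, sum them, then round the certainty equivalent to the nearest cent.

E[u] = 0.15·ln(1070) + 0.25·ln(750) + 0.45·ln(420) + 0.15·ln(290) = 1.0463 + 1.6550 + 2.7181 + 0.8505 = 6.2699
CE = e^6.2699 ≈ 528.42

$528.42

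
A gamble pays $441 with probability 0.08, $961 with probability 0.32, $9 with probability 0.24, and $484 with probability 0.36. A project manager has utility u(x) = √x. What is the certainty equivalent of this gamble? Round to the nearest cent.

E[u] = 0.08·√441 + 0.32·√961 + 0.24·√9 + 0.36·√484 = 0.08·21 + 0.32·31 + 0.24·3 + 0.36·22 = 20.24
CE = (20.24)² = 409.6576

$409.66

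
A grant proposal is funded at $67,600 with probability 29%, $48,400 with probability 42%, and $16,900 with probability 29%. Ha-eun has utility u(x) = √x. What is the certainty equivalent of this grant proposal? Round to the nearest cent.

E[u] = 0.29·√67600 + 0.42·√48400 + 0.29·√16900 = 0.29·260 + 0.42·220 + 0.29·130 = 205.5
CE = (205.5)² = 42230.25

$42,230.25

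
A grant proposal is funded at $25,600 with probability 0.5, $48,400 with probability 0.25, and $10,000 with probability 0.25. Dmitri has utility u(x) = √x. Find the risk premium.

$1,800

E[u] = 0.5·√25600 + 0.25·√48400 + 0.25·√10000 = 0.5·160 + 0.25·220 + 0.25·100 = 160
CE = (160)² = 25600
Risk premium = EV − CE = 27400 − 25600 = 1800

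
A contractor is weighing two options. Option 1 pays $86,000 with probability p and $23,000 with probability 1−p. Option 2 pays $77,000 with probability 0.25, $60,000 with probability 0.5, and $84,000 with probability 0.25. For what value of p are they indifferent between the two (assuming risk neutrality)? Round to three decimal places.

p = 0.750

EV(Option 2) = 0.25 × 77000 + 0.5 × 60000 + 0.25 × 84000 = 19250 + 30000 + 21000 = 70250
p·86000 + (1−p)·23000 = 70250
63000p + 23000 = 70250
p = (70250 − 23000) / 63000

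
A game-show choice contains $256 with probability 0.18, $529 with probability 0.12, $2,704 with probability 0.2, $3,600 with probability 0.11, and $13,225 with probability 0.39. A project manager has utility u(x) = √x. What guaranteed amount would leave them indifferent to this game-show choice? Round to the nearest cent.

E[u] = 0.18·√256 + 0.12·√529 + 0.2·√2704 + 0.11·√3600 + 0.39·√13225 = 0.18·16 + 0.12·23 + 0.2·52 + 0.11·60 + 0.39·115 = 67.49
CE = (67.49)² = 4554.9001

$4,554.90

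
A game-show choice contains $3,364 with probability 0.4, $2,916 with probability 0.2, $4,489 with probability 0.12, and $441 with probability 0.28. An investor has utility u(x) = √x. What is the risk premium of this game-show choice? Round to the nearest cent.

E[u] = 0.4·√3364 + 0.2·√2916 + 0.12·√4489 + 0.28·√441 = 0.4·58 + 0.2·54 + 0.12·67 + 0.28·21 = 47.92
CE = (47.92)² = 2296.3264
Risk premium = EV − CE = 2590.96 − 2296.3264 = 294.6336

$294.63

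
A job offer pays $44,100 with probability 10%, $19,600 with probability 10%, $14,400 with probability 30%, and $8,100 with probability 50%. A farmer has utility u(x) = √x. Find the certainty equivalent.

E[u] = 0.1·√44100 + 0.1·√19600 + 0.3·√14400 + 0.5·√8100 = 0.1·210 + 0.1·140 + 0.3·120 + 0.5·90 = 116
CE = (116)² = 13456

$13,456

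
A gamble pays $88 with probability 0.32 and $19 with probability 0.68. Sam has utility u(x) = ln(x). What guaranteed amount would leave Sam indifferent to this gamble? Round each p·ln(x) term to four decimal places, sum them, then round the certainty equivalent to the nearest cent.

E[u] = 0.32·ln(88) + 0.68·ln(19) = 1.4327 + 2.0022 = 3.4349
CE = e^3.4349 ≈ 31.03

$31.03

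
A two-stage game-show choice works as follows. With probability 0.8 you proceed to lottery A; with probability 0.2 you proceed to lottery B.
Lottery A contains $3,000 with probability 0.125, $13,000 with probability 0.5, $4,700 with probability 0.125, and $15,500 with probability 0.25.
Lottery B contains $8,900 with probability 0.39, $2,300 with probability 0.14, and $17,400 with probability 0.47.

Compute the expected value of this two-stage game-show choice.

EV(A) = 0.125 × 3000 + 0.5 × 13000 + 0.125 × 4700 + 0.25 × 15500 = 375 + 6500 + 587.5 + 3875 = 11337.5
EV(B) = 0.39 × 8900 + 0.14 × 2300 + 0.47 × 17400 = 3471 + 322 + 8178 = 11971
Overall = 0.8 × 11337.5 + 0.2 × 11971 = 9070 + 2394.2 = 11464.2

$11,464.20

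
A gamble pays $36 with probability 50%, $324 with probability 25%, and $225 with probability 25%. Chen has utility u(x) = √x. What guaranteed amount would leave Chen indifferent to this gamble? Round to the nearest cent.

E[u] = 0.5·√36 + 0.25·√324 + 0.25·√225 = 0.5·6 + 0.25·18 + 0.25·15 = 11.25
CE = (11.25)² = 126.5625

$126.56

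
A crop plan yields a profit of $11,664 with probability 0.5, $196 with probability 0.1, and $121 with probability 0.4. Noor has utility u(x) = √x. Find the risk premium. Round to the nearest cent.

$2,323.96

E[u] = 0.5·√11664 + 0.1·√196 + 0.4·√121 = 0.5·108 + 0.1·14 + 0.4·11 = 59.8
CE = (59.8)² = 3576.04
Risk premium = EV − CE = 5900 − 3576.04 = 2323.96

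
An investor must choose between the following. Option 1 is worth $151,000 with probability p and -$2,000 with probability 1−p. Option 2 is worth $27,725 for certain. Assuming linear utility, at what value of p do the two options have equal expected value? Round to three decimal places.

p = 0.194

p·151000 + (1−p)·(-2000) = 27725
153000p − 2000 = 27725
p = (27725 + 2000) / 153000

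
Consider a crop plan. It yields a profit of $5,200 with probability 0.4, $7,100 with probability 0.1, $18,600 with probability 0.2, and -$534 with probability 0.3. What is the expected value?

EV = 0.4 × 5200 + 0.1 × 7100 + 0.2 × 18600 + 0.3 × (-534) = 2080 + 710 + 3720 − 160.2 = 6349.8

$6,349.80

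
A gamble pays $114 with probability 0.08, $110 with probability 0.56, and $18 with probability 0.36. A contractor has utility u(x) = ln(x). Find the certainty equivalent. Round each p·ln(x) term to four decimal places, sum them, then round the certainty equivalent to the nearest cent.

E[u] = 0.08·ln(114) + 0.56·ln(110) + 0.36·ln(18) = 0.3789 + 2.6323 + 1.0405 = 4.0517
CE = e^4.0517 ≈ 57.50

$57.50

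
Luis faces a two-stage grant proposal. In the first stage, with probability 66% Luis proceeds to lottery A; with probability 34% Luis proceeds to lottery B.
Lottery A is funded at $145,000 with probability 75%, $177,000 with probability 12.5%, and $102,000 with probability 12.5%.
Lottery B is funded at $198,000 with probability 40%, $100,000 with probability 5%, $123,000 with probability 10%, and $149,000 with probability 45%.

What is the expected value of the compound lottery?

$150,399.50

EV(A) = 0.75 × 145000 + 0.125 × 177000 + 0.125 × 102000 = 108750 + 22125 + 12750 = 143625
EV(B) = 0.4 × 198000 + 0.05 × 100000 + 0.1 × 123000 + 0.45 × 149000 = 79200 + 5000 + 12300 + 67050 = 163550
Overall = 0.66 × 143625 + 0.34 × 163550 = 94792.5 + 55607 = 150399.5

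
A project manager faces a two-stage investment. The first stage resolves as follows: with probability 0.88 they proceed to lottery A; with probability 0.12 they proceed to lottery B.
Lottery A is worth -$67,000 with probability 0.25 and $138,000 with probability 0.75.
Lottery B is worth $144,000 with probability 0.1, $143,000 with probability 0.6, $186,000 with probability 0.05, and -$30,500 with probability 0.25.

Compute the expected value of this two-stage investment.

EV(A) = 0.25 × (-67000) + 0.75 × 138000 = -16750 + 103500 = 86750
EV(B) = 0.1 × 144000 + 0.6 × 143000 + 0.05 × 186000 + 0.25 × (-30500) = 14400 + 85800 + 9300 − 7625 = 101875
Overall = 0.88 × 86750 + 0.12 × 101875 = 76340 + 12225 = 88565

$88,565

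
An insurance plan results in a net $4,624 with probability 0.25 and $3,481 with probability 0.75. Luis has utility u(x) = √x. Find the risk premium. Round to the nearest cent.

E[u] = 0.25·√4624 + 0.75·√3481 = 0.25·68 + 0.75·59 = 61.25
CE = (61.25)² = 3751.5625
Risk premium = EV − CE = 3766.75 − 3751.5625 = 15.1875

$15.19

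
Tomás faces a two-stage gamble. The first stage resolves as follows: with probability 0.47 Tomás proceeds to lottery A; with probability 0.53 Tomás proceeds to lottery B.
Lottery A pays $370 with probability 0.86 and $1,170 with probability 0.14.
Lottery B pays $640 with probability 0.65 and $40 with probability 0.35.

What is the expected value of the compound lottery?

EV(A) = 0.86 × 370 + 0.14 × 1170 = 318.2 + 163.8 = 482
EV(B) = 0.65 × 640 + 0.35 × 40 = 416 + 14 = 430
Overall = 0.47 × 482 + 0.53 × 430 = 226.54 + 227.9 = 454.44

$454.44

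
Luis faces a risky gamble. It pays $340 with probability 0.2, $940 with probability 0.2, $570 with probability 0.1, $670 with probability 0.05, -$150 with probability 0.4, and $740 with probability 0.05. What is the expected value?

$323.50

EV = 0.2 × 340 + 0.2 × 940 + 0.1 × 570 + 0.05 × 670 + 0.4 × (-150) + 0.05 × 740 = 68 + 188 + 57 + 33.5 − 60 + 37 = 323.5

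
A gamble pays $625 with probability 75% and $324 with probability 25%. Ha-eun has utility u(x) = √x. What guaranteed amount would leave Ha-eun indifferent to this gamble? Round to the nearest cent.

$540.56

E[u] = 0.75·√625 + 0.25·√324 = 0.75·25 + 0.25·18 = 23.25
CE = (23.25)² = 540.5625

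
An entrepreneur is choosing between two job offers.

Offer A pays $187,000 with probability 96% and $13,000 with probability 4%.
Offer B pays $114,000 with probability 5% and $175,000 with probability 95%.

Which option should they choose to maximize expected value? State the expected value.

Offer A = 0.96 × 187000 + 0.04 × 13000 = 179520 + 520 = 180040
Offer B = 0.05 × 114000 + 0.95 × 175000 = 5700 + 166250 = 171950

Offer A ($180,040)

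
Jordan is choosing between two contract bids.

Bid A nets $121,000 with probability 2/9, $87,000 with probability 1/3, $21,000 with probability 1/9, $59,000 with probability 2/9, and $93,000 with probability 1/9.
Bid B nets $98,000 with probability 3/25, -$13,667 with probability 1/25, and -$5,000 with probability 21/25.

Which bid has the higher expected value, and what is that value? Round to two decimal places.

Bid A = 2/9 × 121000 + 1/3 × 87000 + 1/9 × 21000 + 2/9 × 59000 + 1/9 × 93000 = 26888.8889 + 29000 + 2333.3333 + 13111.1111 + 10333.3333 = 81666.6667
Bid B = 3/25 × 98000 + 1/25 × (-13667) + 21/25 × (-5000) = 11760 − 546.68 − 4200 = 7013.32

Bid A ($81,666.67)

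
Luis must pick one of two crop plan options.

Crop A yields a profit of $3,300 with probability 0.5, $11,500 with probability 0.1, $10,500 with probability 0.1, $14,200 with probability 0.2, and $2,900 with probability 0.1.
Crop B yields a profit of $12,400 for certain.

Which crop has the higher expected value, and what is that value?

Crop B ($12,400)

Crop A = 0.5 × 3300 + 0.1 × 11500 + 0.1 × 10500 + 0.2 × 14200 + 0.1 × 2900 = 1650 + 1150 + 1050 + 2840 + 290 = 6980
Crop B: 12400 (certain)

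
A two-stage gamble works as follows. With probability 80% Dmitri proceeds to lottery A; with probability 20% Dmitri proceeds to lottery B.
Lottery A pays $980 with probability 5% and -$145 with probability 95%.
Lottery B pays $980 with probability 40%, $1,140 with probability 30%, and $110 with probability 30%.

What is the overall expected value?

EV(A) = 0.05 × 980 + 0.95 × (-145) = 49 − 137.75 = -88.75
EV(B) = 0.4 × 980 + 0.3 × 1140 + 0.3 × 110 = 392 + 342 + 33 = 767
Overall = 0.8 × (-88.75) + 0.2 × 767 = -71 + 153.4 = 82.4

$82.40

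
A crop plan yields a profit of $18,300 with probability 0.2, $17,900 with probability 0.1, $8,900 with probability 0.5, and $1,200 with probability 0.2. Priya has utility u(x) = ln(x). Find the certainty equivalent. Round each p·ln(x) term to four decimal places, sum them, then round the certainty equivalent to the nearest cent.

E[u] = 0.2·ln(18300) + 0.1·ln(17900) + 0.5·ln(8900) + 0.2·ln(1200) = 1.9629 + 0.9793 + 4.5469 + 1.4180 = 8.9071
CE = e^8.9071 ≈ 7384.22

$7,384.22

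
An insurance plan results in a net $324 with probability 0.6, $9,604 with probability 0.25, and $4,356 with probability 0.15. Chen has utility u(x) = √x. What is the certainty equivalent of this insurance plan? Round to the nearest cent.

$2,043.04

E[u] = 0.6·√324 + 0.25·√9604 + 0.15·√4356 = 0.6·18 + 0.25·98 + 0.15·66 = 45.2
CE = (45.2)² = 2043.04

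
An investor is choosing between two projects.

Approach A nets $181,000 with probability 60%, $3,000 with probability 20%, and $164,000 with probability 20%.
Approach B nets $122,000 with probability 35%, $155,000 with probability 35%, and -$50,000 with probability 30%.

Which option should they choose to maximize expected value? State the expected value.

Approach A ($142,000)

Approach A = 0.6 × 181000 + 0.2 × 3000 + 0.2 × 164000 = 108600 + 600 + 32800 = 142000
Approach B = 0.35 × 122000 + 0.35 × 155000 + 0.3 × (-50000) = 42700 + 54250 − 15000 = 81950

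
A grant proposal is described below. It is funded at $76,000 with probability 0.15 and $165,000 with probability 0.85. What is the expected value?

EV = 0.15 × 76000 + 0.85 × 165000 = 11400 + 140250 = 151650

$151,650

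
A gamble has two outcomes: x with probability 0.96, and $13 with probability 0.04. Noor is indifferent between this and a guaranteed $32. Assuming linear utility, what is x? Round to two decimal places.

x = $32.79

0.96·x + 0.04·13 = 32
0.96·x = 32 − 0.52 = 31.48
x = 31.48 / 0.96 = 32.7917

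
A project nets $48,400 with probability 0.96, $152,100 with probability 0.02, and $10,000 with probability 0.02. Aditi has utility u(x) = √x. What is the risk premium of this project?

E[u] = 0.96·√48400 + 0.02·√152100 + 0.02·√10000 = 0.96·220 + 0.02·390 + 0.02·100 = 221
CE = (221)² = 48841
Risk premium = EV − CE = 49706 − 48841 = 865

$865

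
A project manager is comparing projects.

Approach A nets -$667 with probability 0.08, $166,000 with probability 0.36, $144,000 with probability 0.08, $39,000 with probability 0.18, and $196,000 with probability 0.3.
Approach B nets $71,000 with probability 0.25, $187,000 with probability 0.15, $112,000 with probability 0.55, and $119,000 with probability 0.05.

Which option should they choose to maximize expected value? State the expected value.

Approach A = 0.08 × (-667) + 0.36 × 166000 + 0.08 × 144000 + 0.18 × 39000 + 0.3 × 196000 = -53.36 + 59760 + 11520 + 7020 + 58800 = 137046.64
Approach B = 0.25 × 71000 + 0.15 × 187000 + 0.55 × 112000 + 0.05 × 119000 = 17750 + 28050 + 61600 + 5950 = 113350

Approach A ($137,046.64)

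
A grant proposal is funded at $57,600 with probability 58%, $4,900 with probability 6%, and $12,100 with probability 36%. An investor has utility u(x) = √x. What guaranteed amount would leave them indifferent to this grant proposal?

E[u] = 0.58·√57600 + 0.06·√4900 + 0.36·√12100 = 0.58·240 + 0.06·70 + 0.36·110 = 183
CE = (183)² = 33489

$33,489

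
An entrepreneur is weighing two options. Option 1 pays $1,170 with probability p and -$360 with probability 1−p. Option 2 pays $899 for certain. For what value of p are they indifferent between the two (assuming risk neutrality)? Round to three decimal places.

p = 0.823

p·1170 + (1−p)·(-360) = 899
1530p − 360 = 899
p = (899 + 360) / 1530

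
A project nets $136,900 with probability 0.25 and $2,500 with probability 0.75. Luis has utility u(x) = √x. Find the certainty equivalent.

E[u] = 0.25·√136900 + 0.75·√2500 = 0.25·370 + 0.75·50 = 130
CE = (130)² = 16900

$16,900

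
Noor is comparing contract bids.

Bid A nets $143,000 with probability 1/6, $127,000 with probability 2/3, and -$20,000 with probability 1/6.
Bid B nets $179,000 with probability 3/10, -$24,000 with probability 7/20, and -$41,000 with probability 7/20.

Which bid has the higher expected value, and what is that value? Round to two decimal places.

Bid A ($105,166.67)

Bid A = 1/6 × 143000 + 2/3 × 127000 + 1/6 × (-20000) = 23833.3333 + 84666.6667 − 3333.3333 = 105166.6667
Bid B = 3/10 × 179000 + 7/20 × (-24000) + 7/20 × (-41000) = 53700 − 8400 − 14350 = 30950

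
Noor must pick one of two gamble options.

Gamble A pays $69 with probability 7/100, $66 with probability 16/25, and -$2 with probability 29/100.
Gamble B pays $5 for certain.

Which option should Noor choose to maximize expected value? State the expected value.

Gamble A = 7/100 × 69 + 16/25 × 66 + 29/100 × (-2) = 4.83 + 42.24 − 0.58 = 46.49
Gamble B: 5 (certain)

Gamble A ($46.49)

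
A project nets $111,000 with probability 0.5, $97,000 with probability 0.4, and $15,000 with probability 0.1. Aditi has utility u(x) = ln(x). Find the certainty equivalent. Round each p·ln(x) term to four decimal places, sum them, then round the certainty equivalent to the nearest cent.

E[u] = 0.5·ln(111000) + 0.4·ln(97000) + 0.1·ln(15000) = 5.8086 + 4.5930 + 0.9616 = 11.3632
CE = e^11.3632 ≈ 86094.43

$86,094.43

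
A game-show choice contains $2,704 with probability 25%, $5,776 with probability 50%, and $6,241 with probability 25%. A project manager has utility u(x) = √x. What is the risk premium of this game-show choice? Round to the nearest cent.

E[u] = 0.25·√2704 + 0.5·√5776 + 0.25·√6241 = 0.25·52 + 0.5·76 + 0.25·79 = 70.75
CE = (70.75)² = 5005.5625
Risk premium = EV − CE = 5124.25 − 5005.5625 = 118.6875

$118.69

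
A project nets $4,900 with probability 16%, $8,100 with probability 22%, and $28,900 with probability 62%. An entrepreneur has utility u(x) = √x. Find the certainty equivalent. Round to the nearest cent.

E[u] = 0.16·√4900 + 0.22·√8100 + 0.62·√28900 = 0.16·70 + 0.22·90 + 0.62·170 = 136.4
CE = (136.4)² = 18604.96

$18,604.96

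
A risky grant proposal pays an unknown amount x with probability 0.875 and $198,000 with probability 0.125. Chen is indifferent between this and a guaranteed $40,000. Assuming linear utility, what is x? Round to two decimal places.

0.875·x + 0.125·198000 = 40000
0.875·x = 40000 − 24750 = 15250
x = 15250 / 0.875 = 17428.5714

x = $17,428.57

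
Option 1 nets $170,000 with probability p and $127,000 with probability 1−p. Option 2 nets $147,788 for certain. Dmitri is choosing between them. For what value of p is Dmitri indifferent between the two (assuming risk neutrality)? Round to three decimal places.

p·170000 + (1−p)·127000 = 147788
43000p + 127000 = 147788
p = (147788 − 127000) / 43000

p = 0.483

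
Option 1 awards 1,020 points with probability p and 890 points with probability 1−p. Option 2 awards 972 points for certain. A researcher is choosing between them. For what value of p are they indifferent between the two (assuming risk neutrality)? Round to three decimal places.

p = 0.631

p·1020 + (1−p)·890 = 972
130p + 890 = 972
p = (972 − 890) / 130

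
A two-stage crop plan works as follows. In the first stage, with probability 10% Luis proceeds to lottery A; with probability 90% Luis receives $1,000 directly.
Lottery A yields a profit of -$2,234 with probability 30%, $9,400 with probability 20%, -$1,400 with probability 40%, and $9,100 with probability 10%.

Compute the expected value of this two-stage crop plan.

$1,055.98

EV(A) = 0.3 × (-2234) + 0.2 × 9400 + 0.4 × (-1400) + 0.1 × 9100 = -670.2 + 1880 − 560 + 910 = 1559.8
Branch B: 1000 (certain)
Overall = 0.1 × 1559.8 + 0.9 × 1000 = 155.98 + 900 = 1055.98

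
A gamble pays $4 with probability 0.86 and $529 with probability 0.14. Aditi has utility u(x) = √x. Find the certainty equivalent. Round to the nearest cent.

E[u] = 0.86·√4 + 0.14·√529 = 0.86·2 + 0.14·23 = 4.94
CE = (4.94)² = 24.4036

$24.40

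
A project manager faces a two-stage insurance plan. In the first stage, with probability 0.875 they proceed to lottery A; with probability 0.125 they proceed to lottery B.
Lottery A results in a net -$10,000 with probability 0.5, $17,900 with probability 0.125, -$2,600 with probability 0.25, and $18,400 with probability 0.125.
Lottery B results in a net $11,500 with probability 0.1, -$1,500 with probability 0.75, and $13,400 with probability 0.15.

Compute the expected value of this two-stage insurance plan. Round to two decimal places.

-$719.06

EV(A) = 0.5 × (-10000) + 0.125 × 17900 + 0.25 × (-2600) + 0.125 × 18400 = -5000 + 2237.5 − 650 + 2300 = -1112.5
EV(B) = 0.1 × 11500 + 0.75 × (-1500) + 0.15 × 13400 = 1150 − 1125 + 2010 = 2035
Overall = 0.875 × (-1112.5) + 0.125 × 2035 = -973.4375 + 254.375 = -719.0625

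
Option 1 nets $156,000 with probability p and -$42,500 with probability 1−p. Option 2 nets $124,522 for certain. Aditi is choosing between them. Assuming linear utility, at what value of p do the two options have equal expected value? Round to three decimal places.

p = 0.841

p·156000 + (1−p)·(-42500) = 124522
198500p − 42500 = 124522
p = (124522 + 42500) / 198500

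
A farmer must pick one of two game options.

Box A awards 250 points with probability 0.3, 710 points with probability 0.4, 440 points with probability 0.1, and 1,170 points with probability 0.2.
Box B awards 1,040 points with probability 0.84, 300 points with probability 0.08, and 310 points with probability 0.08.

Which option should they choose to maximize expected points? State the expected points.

Box A = 0.3 × 250 + 0.4 × 710 + 0.1 × 440 + 0.2 × 1170 = 75 + 284 + 44 + 234 = 637
Box B = 0.84 × 1040 + 0.08 × 300 + 0.08 × 310 = 873.6 + 24 + 24.8 = 922.4

Box B (922.4 points)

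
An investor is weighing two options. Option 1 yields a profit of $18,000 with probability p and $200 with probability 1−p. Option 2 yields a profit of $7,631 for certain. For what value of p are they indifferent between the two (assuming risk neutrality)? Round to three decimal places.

p·18000 + (1−p)·200 = 7631
17800p + 200 = 7631
p = (7631 − 200) / 17800

p = 0.417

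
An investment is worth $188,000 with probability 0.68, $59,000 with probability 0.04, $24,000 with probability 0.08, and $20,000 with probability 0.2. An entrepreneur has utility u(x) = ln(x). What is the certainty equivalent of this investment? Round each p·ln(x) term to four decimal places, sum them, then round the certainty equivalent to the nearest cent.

E[u] = 0.68·ln(188000) + 0.04·ln(59000) + 0.08·ln(24000) + 0.2·ln(20000) = 8.2581 + 0.4394 + 0.8069 + 1.9807 = 11.4851
CE = e^11.4851 ≈ 97255.81

$97,255.81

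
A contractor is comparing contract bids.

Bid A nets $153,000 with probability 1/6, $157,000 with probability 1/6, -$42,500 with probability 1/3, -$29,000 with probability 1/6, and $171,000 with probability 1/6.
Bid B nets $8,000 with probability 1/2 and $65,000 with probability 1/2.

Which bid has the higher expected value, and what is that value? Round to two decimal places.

Bid A ($61,166.67)

Bid A = 1/6 × 153000 + 1/6 × 157000 + 1/3 × (-42500) + 1/6 × (-29000) + 1/6 × 171000 = 25500 + 26166.6667 − 14166.6667 − 4833.3333 + 28500 = 61166.6667
Bid B = 1/2 × 8000 + 1/2 × 65000 = 4000 + 32500 = 36500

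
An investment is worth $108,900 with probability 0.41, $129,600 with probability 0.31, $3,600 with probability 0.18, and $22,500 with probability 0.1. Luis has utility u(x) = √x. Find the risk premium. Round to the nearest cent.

$13,357.71

E[u] = 0.41·√108900 + 0.31·√129600 + 0.18·√3600 + 0.1·√22500 = 0.41·330 + 0.31·360 + 0.18·60 + 0.1·150 = 272.7
CE = (272.7)² = 74365.29
Risk premium = EV − CE = 87723 − 74365.29 = 13357.71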